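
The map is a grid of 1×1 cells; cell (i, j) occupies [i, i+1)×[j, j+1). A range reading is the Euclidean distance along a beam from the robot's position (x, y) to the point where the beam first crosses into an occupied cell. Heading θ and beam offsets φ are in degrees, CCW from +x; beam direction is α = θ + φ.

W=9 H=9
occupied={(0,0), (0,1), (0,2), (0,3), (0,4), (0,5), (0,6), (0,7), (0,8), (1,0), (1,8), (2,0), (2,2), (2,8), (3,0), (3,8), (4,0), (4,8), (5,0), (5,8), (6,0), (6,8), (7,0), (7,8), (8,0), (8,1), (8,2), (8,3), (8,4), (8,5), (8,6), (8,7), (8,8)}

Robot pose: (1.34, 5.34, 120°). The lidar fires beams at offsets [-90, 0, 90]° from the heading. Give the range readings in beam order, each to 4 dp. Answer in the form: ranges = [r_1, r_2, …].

ranges = [5.3200, 0.6800, 0.3926]

beam 1: φ=-90°, α=30°
  dir = (cos 30°, sin 30°) = (0.8660, 0.5000); from cell (1,5)
  next x-line at t=0.7621, next y-line at t=1.3200; Δt_x=1.1547, Δt_y=2.0000
    x: enter (2,5) at t=0.7621
    y: enter (2,6) at t=1.3200
    x: enter (3,6) at t=1.9168
    x: enter (4,6) at t=3.0715
    y: enter (4,7) at t=3.3200
    x: enter (5,7) at t=4.2262
    y: enter (5,8) at t=5.3200 ← occupied
  → r_1 = 5.3200
beam 2: φ=0°, α=120°
  dir = (cos 120°, sin 120°) = (-0.5000, 0.8660); from cell (1,5)
  next x-line at t=0.6800, next y-line at t=0.7621; Δt_x=2.0000, Δt_y=1.1547
    x: enter (0,5) at t=0.6800 ← occupied
  → r_2 = 0.6800
beam 3: φ=90°, α=210°
  dir = (cos 210°, sin 210°) = (-0.8660, -0.5000); from cell (1,5)
  next x-line at t=0.3926, next y-line at t=0.6800; Δt_x=1.1547, Δt_y=2.0000
    x: enter (0,5) at t=0.3926 ← occupied
  → r_3 = 0.3926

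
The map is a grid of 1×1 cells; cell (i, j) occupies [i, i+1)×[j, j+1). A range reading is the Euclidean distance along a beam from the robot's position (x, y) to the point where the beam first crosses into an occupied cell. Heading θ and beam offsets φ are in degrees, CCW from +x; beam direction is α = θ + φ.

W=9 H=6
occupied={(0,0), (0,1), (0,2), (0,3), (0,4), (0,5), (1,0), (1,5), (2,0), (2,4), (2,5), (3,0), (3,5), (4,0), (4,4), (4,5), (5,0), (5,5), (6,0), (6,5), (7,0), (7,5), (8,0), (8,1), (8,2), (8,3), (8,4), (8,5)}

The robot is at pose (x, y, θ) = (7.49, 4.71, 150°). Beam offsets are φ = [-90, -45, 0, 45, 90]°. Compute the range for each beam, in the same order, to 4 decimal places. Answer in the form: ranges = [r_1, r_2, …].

ranges = [0.3349, 0.3002, 0.5800, 2.5778, 4.2839]

beam 1: φ=-90°, α=60°
  cosα=0.5000 sinα=0.8660 | (7,4) | tMaxX 1.0200 tMaxY 0.3349 | tΔX 2.0000 tΔY 1.1547
    t=0.3349 [y] (7,5) — stop
  → r_1 = 0.3349
beam 2: φ=-45°, α=105°
  cosα=-0.2588 sinα=0.9659 | (7,4) | tMaxX 1.8932 tMaxY 0.3002 | tΔX 3.8637 tΔY 1.0353
    t=0.3002 [y] (7,5) — stop
  → r_2 = 0.3002
beam 3: φ=0°, α=150°
  cosα=-0.8660 sinα=0.5000 | (7,4) | tMaxX 0.5658 tMaxY 0.5800 | tΔX 1.1547 tΔY 2.0000
    t=0.5658 [x] (6,4)
    t=0.5800 [y] (6,5) — stop
  → r_3 = 0.5800
beam 4: φ=45°, α=195°
  cosα=-0.9659 sinα=-0.2588 | (7,4) | tMaxX 0.5073 tMaxY 2.7432 | tΔX 1.0353 tΔY 3.8637
    t=0.5073 [x] (6,4)
    t=1.5426 [x] (5,4)
    t=2.5778 [x] (4,4) — stop
  → r_4 = 2.5778
beam 5: φ=90°, α=240°
  cosα=-0.5000 sinα=-0.8660 | (7,4) | tMaxX 0.9800 tMaxY 0.8198 | tΔX 2.0000 tΔY 1.1547
    t=0.8198 [y] (7,3)
    t=0.9800 [x] (6,3)
    t=1.9745 [y] (6,2)
    t=2.9800 [x] (5,2)
    t=3.1292 [y] (5,1)
    t=4.2839 [y] (5,0) — stop
  → r_5 = 4.2839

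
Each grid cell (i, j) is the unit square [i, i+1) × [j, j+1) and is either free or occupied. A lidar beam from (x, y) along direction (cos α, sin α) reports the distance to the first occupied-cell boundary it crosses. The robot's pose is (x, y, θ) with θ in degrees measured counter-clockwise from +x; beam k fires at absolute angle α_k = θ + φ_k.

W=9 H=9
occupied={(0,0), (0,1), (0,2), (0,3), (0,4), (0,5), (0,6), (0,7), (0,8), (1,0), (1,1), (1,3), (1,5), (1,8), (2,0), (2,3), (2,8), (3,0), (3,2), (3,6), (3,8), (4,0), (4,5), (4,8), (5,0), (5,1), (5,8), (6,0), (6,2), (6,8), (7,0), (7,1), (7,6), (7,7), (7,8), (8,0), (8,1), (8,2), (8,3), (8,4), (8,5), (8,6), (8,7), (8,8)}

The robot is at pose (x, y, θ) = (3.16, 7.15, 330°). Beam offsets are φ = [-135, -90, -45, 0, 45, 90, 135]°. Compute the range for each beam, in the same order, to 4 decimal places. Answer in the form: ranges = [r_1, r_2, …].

beam 1: φ=-135°, α=195°
  d=(-0.9659,-0.2588)  start (3,7)  tX=0.1656 tY=0.5796  stride 1/|dx|=1.0353 1/|dy|=3.8637
    cross x-line → (2,7), t=0.1656
    cross y-line → (2,6), t=0.5796
    cross x-line → (1,6), t=1.2009
    cross x-line → (0,6), t=2.2362 (wall)
  → r_1 = 2.2362
beam 2: φ=-90°, α=240°
  d=(-0.5000,-0.8660)  start (3,7)  tX=0.3200 tY=0.1732  stride 1/|dx|=2.0000 1/|dy|=1.1547
    cross y-line → (3,6), t=0.1732 (wall)
  → r_2 = 0.1732
beam 3: φ=-45°, α=285°
  d=(0.2588,-0.9659)  start (3,7)  tX=3.2455 tY=0.1553  stride 1/|dx|=3.8637 1/|dy|=1.0353
    cross y-line → (3,6), t=0.1553 (wall)
  → r_3 = 0.1553
beam 4: φ=0°, α=330°
  d=(0.8660,-0.5000)  start (3,7)  tX=0.9699 tY=0.3000  stride 1/|dx|=1.1547 1/|dy|=2.0000
    cross y-line → (3,6), t=0.3000 (wall)
  → r_4 = 0.3000
beam 5: φ=45°, α=15°
  d=(0.9659,0.2588)  start (3,7)  tX=0.8696 tY=3.2841  stride 1/|dx|=1.0353 1/|dy|=3.8637
    cross x-line → (4,7), t=0.8696
    cross x-line → (5,7), t=1.9049
    cross x-line → (6,7), t=2.9402
    cross y-line → (6,8), t=3.2841 (wall)
  → r_5 = 3.2841
beam 6: φ=90°, α=60°
  d=(0.5000,0.8660)  start (3,7)  tX=1.6800 tY=0.9815  stride 1/|dx|=2.0000 1/|dy|=1.1547
    cross y-line → (3,8), t=0.9815 (wall)
  → r_6 = 0.9815
beam 7: φ=135°, α=105°
  d=(-0.2588,0.9659)  start (3,7)  tX=0.6182 tY=0.8800  stride 1/|dx|=3.8637 1/|dy|=1.0353
    cross x-line → (2,7), t=0.6182
    cross y-line → (2,8), t=0.8800 (wall)
  → r_7 = 0.8800

ranges = [2.2362, 0.1732, 0.1553, 0.3000, 3.2841, 0.9815, 0.8800]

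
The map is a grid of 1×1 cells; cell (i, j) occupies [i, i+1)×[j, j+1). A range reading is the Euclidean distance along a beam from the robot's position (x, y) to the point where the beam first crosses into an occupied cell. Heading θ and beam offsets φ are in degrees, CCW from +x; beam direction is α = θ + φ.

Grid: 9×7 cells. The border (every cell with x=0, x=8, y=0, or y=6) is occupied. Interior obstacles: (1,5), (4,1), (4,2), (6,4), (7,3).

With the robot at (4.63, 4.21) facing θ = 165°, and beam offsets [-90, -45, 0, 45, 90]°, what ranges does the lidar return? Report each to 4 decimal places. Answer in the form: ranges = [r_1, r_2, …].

beam 1: φ=-90°, α=75°
  dir = (cos 75°, sin 75°) = (0.2588, 0.9659); from cell (4,4)
  next x-line at t=1.4296, next y-line at t=0.8179; Δt_x=3.8637, Δt_y=1.0353
    y: enter (4,5) at t=0.8179
    x: enter (5,5) at t=1.4296
    y: enter (5,6) at t=1.8531 ← occupied
  → r_1 = 1.8531
beam 2: φ=-45°, α=120°
  dir = (cos 120°, sin 120°) = (-0.5000, 0.8660); from cell (4,4)
  next x-line at t=1.2600, next y-line at t=0.9122; Δt_x=2.0000, Δt_y=1.1547
    y: enter (4,5) at t=0.9122
    x: enter (3,5) at t=1.2600
    y: enter (3,6) at t=2.0669 ← occupied
  → r_2 = 2.0669
beam 3: φ=0°, α=165°
  dir = (cos 165°, sin 165°) = (-0.9659, 0.2588); from cell (4,4)
  next x-line at t=0.6522, next y-line at t=3.0523; Δt_x=1.0353, Δt_y=3.8637
    x: enter (3,4) at t=0.6522
    x: enter (2,4) at t=1.6875
    x: enter (1,4) at t=2.7228
    y: enter (1,5) at t=3.0523 ← occupied
  → r_3 = 3.0523
beam 4: φ=45°, α=210°
  dir = (cos 210°, sin 210°) = (-0.8660, -0.5000); from cell (4,4)
  next x-line at t=0.7275, next y-line at t=0.4200; Δt_x=1.1547, Δt_y=2.0000
    y: enter (4,3) at t=0.4200
    x: enter (3,3) at t=0.7275
    x: enter (2,3) at t=1.8822
    y: enter (2,2) at t=2.4200
    x: enter (1,2) at t=3.0369
    x: enter (0,2) at t=4.1916 ← occupied
  → r_4 = 4.1916
beam 5: φ=90°, α=255°
  dir = (cos 255°, sin 255°) = (-0.2588, -0.9659); from cell (4,4)
  next x-line at t=2.4341, next y-line at t=0.2174; Δt_x=3.8637, Δt_y=1.0353
    y: enter (4,3) at t=0.2174
    y: enter (4,2) at t=1.2527 ← occupied
  → r_5 = 1.2527

ranges = [1.8531, 2.0669, 3.0523, 4.1916, 1.2527]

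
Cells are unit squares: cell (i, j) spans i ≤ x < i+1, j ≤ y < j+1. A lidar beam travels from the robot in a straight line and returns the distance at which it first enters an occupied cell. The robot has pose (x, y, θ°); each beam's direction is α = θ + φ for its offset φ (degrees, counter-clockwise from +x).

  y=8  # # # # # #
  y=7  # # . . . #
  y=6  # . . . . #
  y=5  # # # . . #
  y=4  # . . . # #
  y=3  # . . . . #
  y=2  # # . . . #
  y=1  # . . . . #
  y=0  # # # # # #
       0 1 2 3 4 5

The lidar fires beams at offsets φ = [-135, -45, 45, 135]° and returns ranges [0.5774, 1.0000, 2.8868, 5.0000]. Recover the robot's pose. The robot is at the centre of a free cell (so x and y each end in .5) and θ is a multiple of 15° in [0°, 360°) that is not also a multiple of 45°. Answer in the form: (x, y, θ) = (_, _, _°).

Enumerate (i+0.5, j+0.5, θ) over the 23 free cells and 16 admissible headings. For each, cast all 4 beams and compare to the given ranges.
  (3.5, 7.5, 345°): beam 1 = 2.8868 ≠ 0.5774 ✗
  (2.5, 1.5, 255°): beam 1 = 1.0000 ≠ 0.5774 ✗
  (2.5, 3.5, 285°): beam 1 = 1.7321 ≠ 0.5774 ✗
  (2.5, 7.5, 15°): beam 1 = 1.7321 ≠ 0.5774 ✗
  …
  (4.5, 6.5, 105°): r_1=0.5774, r_2=1.0000, r_3=2.8868, r_4=5.0000 — all match ✓
Unique over the lattice → pose = (4.5, 6.5, 105°).

(x, y, θ) = (4.5, 6.5, 105°)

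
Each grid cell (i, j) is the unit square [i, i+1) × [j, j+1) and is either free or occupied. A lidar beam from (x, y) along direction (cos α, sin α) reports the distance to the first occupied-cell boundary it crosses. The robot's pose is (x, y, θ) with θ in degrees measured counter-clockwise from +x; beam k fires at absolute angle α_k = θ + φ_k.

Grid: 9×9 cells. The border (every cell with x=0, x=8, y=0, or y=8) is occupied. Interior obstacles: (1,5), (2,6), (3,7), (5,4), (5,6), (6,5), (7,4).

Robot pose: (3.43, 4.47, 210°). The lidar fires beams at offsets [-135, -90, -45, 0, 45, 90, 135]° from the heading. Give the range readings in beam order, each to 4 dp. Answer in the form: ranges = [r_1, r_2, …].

ranges = [3.6545, 1.7667, 2.0478, 2.8059, 3.5924, 4.0068, 1.6254]

beam 1: φ=-135°, α=75°
  direction (0.2588, 0.9659); cell (3,4); t to first gridline: x 2.2023, y 0.5487 (then +3.8637 / +1.0353)
    (3,5) via y @ 0.5487
    (3,6) via y @ 1.5840
    (4,6) via x @ 2.2023
    (4,7) via y @ 2.6192
    (4,8) via y @ 3.6545  # hit
  → r_1 = 3.6545
beam 2: φ=-90°, α=120°
  direction (-0.5000, 0.8660); cell (3,4); t to first gridline: x 0.8600, y 0.6120 (then +2.0000 / +1.1547)
    (3,5) via y @ 0.6120
    (2,5) via x @ 0.8600
    (2,6) via y @ 1.7667  # hit
  → r_2 = 1.7667
beam 3: φ=-45°, α=165°
  direction (-0.9659, 0.2588); cell (3,4); t to first gridline: x 0.4452, y 2.0478 (then +1.0353 / +3.8637)
    (2,4) via x @ 0.4452
    (1,4) via x @ 1.4804
    (1,5) via y @ 2.0478  # hit
  → r_3 = 2.0478
beam 4: φ=0°, α=210°
  direction (-0.8660, -0.5000); cell (3,4); t to first gridline: x 0.4965, y 0.9400 (then +1.1547 / +2.0000)
    (2,4) via x @ 0.4965
    (2,3) via y @ 0.9400
    (1,3) via x @ 1.6512
    (0,3) via x @ 2.8059  # hit
  → r_4 = 2.8059
beam 5: φ=45°, α=255°
  direction (-0.2588, -0.9659); cell (3,4); t to first gridline: x 1.6614, y 0.4866 (then +3.8637 / +1.0353)
    (3,3) via y @ 0.4866
    (3,2) via y @ 1.5219
    (2,2) via x @ 1.6614
    (2,1) via y @ 2.5571
    (2,0) via y @ 3.5924  # hit
  → r_5 = 3.5924
beam 6: φ=90°, α=300°
  direction (0.5000, -0.8660); cell (3,4); t to first gridline: x 1.1400, y 0.5427 (then +2.0000 / +1.1547)
    (3,3) via y @ 0.5427
    (4,3) via x @ 1.1400
    (4,2) via y @ 1.6974
    (4,1) via y @ 2.8521
    (5,1) via x @ 3.1400
    (5,0) via y @ 4.0068  # hit
  → r_6 = 4.0068
beam 7: φ=135°, α=345°
  direction (0.9659, -0.2588); cell (3,4); t to first gridline: x 0.5901, y 1.8159 (then +1.0353 / +3.8637)
    (4,4) via x @ 0.5901
    (5,4) via x @ 1.6254  # hit
  → r_7 = 1.6254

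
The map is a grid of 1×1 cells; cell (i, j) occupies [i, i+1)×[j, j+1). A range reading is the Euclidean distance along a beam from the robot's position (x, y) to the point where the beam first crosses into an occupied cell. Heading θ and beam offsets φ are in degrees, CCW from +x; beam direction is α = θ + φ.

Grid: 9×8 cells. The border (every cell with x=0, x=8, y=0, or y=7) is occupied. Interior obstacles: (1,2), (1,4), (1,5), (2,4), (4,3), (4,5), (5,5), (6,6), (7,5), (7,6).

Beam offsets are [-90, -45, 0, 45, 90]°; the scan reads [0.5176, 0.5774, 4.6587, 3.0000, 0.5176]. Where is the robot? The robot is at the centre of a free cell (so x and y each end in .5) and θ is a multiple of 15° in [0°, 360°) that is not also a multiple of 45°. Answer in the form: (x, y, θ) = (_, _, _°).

Enumerate (i+0.5, j+0.5, θ) over the 32 free cells and 16 admissible headings. For each, cast all 5 beams and compare to the given ranges.
  (4.5, 1.5, 330°): beam 1 = 0.5774 ≠ 0.5176 ✗
  (2.5, 3.5, 195°): beam 2 = 1.0000 ≠ 0.5774 ✗
  (6.5, 4.5, 240°): beam 1 = 1.0000 ≠ 0.5176 ✗
  (5.5, 6.5, 240°): beam 1 = 1.0000 ≠ 0.5176 ✗
  …
  (6.5, 5.5, 255°): r_1=0.5176, r_2=0.5774, r_3=4.6587, r_4=3.0000, r_5=0.5176 — all match ✓
No second candidate reproduces the full scan.

(x, y, θ) = (6.5, 5.5, 255°)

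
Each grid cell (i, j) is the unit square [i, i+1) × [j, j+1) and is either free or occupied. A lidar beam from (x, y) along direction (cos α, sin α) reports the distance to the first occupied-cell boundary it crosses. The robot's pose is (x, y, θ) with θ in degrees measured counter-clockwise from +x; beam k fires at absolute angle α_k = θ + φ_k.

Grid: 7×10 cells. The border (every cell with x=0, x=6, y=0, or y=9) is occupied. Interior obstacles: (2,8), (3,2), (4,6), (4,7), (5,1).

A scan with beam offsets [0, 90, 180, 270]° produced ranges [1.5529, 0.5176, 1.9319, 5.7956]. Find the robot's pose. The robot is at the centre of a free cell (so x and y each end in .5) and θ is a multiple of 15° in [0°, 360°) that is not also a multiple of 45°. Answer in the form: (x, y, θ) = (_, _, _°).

(x, y, θ) = (2.5, 1.5, 165°)

Candidates: 35 free-cell centres × 16 headings = 560 poses. Raycast each; keep the one whose scan matches to 4 dp.
  (2.5, 1.5, 60°): beam 1 = 1.0000 ≠ 1.5529 ✗
  (1.5, 3.5, 105°): beam 1 = 1.9319 ≠ 1.5529 ✗
  (1.5, 5.5, 30°): beam 1 = 2.8868 ≠ 1.5529 ✗
  (5.5, 3.5, 30°): beam 1 = 0.5774 ≠ 1.5529 ✗
  …
  (2.5, 1.5, 165°): r_1=1.5529, r_2=0.5176, r_3=1.9319, r_4=5.7956 — all match ✓
Unique over the lattice → pose = (2.5, 1.5, 165°).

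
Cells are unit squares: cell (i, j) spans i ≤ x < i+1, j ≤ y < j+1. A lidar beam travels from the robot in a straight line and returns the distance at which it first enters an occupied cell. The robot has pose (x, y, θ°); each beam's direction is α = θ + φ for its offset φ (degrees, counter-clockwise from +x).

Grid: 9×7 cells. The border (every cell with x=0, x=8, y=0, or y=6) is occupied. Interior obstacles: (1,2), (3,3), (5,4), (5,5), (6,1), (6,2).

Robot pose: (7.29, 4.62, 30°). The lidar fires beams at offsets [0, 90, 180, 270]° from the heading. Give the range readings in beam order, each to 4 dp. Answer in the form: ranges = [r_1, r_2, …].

ranges = [0.8198, 1.5935, 7.2400, 1.4200]

beam 1: φ=0°, α=30°
  d=(0.8660,0.5000)  start (7,4)  tX=0.8198 tY=0.7600  stride 1/|dx|=1.1547 1/|dy|=2.0000
    cross y-line → (7,5), t=0.7600
    cross x-line → (8,5), t=0.8198 (wall)
  → r_1 = 0.8198
beam 2: φ=90°, α=120°
  d=(-0.5000,0.8660)  start (7,4)  tX=0.5800 tY=0.4388  stride 1/|dx|=2.0000 1/|dy|=1.1547
    cross y-line → (7,5), t=0.4388
    cross x-line → (6,5), t=0.5800
    cross y-line → (6,6), t=1.5935 (wall)
  → r_2 = 1.5935
beam 3: φ=180°, α=210°
  d=(-0.8660,-0.5000)  start (7,4)  tX=0.3349 tY=1.2400  stride 1/|dx|=1.1547 1/|dy|=2.0000
    cross x-line → (6,4), t=0.3349
    cross y-line → (6,3), t=1.2400
    cross x-line → (5,3), t=1.4896
    cross x-line → (4,3), t=2.6443
    cross y-line → (4,2), t=3.2400
    cross x-line → (3,2), t=3.7990
    cross x-line → (2,2), t=4.9537
    cross y-line → (2,1), t=5.2400
    cross x-line → (1,1), t=6.1084
    cross y-line → (1,0), t=7.2400 (wall)
  → r_3 = 7.2400
beam 4: φ=270°, α=300°
  d=(0.5000,-0.8660)  start (7,4)  tX=1.4200 tY=0.7159  stride 1/|dx|=2.0000 1/|dy|=1.1547
    cross y-line → (7,3), t=0.7159
    cross x-line → (8,3), t=1.4200 (wall)
  → r_4 = 1.4200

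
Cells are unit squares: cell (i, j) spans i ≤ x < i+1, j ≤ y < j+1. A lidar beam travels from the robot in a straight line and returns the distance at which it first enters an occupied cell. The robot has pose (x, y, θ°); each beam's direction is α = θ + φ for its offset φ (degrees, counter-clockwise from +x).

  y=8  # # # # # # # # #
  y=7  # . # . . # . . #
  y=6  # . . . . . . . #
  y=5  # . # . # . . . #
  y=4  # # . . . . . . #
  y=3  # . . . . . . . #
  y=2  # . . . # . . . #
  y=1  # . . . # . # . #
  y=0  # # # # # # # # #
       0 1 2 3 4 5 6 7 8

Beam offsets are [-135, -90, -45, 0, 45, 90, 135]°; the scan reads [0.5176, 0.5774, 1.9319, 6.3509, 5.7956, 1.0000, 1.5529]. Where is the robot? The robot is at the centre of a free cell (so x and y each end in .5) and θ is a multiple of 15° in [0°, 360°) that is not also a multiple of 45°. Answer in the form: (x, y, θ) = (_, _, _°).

(x, y, θ) = (7.5, 2.5, 120°)

Candidates: 41 free-cell centres × 16 headings = 656 poses. Raycast each; keep the one whose scan matches to 4 dp.
  (1.5, 7.5, 150°): beam 3 = 0.5176 ≠ 1.9319 ✗
  (4.5, 3.5, 60°): beam 2 = 4.0415 ≠ 0.5774 ✗
  (5.5, 3.5, 210°): beam 1 = 4.6587 ≠ 0.5176 ✗
  (3.5, 4.5, 195°): beam 1 = 1.0000 ≠ 0.5176 ✗
  (7.5, 5.5, 120°): beam 4 = 2.8868 ≠ 6.3509 ✗
  …
  (7.5, 2.5, 120°): r_1=0.5176, r_2=0.5774, r_3=1.9319, r_4=6.3509, r_5=5.7956, r_6=1.0000, r_7=1.5529 — all match ✓
Unique over the lattice → pose = (7.5, 2.5, 120°).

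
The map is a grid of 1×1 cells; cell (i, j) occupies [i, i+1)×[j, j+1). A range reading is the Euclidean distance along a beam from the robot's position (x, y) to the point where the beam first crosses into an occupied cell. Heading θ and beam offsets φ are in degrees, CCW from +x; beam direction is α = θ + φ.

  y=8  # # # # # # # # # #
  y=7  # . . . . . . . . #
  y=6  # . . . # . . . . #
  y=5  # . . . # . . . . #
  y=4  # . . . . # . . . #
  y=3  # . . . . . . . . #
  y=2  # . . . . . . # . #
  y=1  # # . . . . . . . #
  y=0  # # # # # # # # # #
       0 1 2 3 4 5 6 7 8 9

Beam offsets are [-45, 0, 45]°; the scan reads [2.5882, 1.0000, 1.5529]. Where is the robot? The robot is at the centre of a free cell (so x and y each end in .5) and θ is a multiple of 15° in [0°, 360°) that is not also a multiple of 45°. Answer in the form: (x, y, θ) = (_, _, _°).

Candidates: 51 free-cell centres × 16 headings = 816 poses. Raycast each; keep the one whose scan matches to 4 dp.
  (5.5, 6.5, 330°): beam 1 = 1.5529 ≠ 2.5882 ✗
  (2.5, 7.5, 330°): beam 1 = 6.7293 ≠ 2.5882 ✗
  (5.5, 2.5, 330°): beam 1 = 1.5529 ≠ 2.5882 ✗
  …
  (4.5, 3.5, 30°): r_1=2.5882, r_2=1.0000, r_3=1.5529 — all match ✓
No second candidate reproduces the full scan.

(x, y, θ) = (4.5, 3.5, 30°)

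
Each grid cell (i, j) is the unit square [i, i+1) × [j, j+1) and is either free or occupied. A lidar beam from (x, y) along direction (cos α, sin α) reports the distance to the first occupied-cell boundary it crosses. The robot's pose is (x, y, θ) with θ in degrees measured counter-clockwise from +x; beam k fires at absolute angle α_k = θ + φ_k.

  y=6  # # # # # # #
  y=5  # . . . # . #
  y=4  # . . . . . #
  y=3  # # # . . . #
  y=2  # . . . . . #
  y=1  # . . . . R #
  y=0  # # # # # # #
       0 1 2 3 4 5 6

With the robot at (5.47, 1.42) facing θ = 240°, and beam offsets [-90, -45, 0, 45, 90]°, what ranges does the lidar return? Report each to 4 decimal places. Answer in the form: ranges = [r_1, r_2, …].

beam 1: φ=-90°, α=150°
  dir = (cos 150°, sin 150°) = (-0.8660, 0.5000); from cell (5,1)
  next x-line at t=0.5427, next y-line at t=1.1600; Δt_x=1.1547, Δt_y=2.0000
    x: enter (4,1) at t=0.5427
    y: enter (4,2) at t=1.1600
    x: enter (3,2) at t=1.6974
    x: enter (2,2) at t=2.8521
    y: enter (2,3) at t=3.1600 ← occupied
  → r_1 = 3.1600
beam 2: φ=-45°, α=195°
  dir = (cos 195°, sin 195°) = (-0.9659, -0.2588); from cell (5,1)
  next x-line at t=0.4866, next y-line at t=1.6228; Δt_x=1.0353, Δt_y=3.8637
    x: enter (4,1) at t=0.4866
    x: enter (3,1) at t=1.5219
    y: enter (3,0) at t=1.6228 ← occupied
  → r_2 = 1.6228
beam 3: φ=0°, α=240°
  dir = (cos 240°, sin 240°) = (-0.5000, -0.8660); from cell (5,1)
  next x-line at t=0.9400, next y-line at t=0.4850; Δt_x=2.0000, Δt_y=1.1547
    y: enter (5,0) at t=0.4850 ← occupied
  → r_3 = 0.4850
beam 4: φ=45°, α=285°
  dir = (cos 285°, sin 285°) = (0.2588, -0.9659); from cell (5,1)
  next x-line at t=2.0478, next y-line at t=0.4348; Δt_x=3.8637, Δt_y=1.0353
    y: enter (5,0) at t=0.4348 ← occupied
  → r_4 = 0.4348
beam 5: φ=90°, α=330°
  dir = (cos 330°, sin 330°) = (0.8660, -0.5000); from cell (5,1)
  next x-line at t=0.6120, next y-line at t=0.8400; Δt_x=1.1547, Δt_y=2.0000
    x: enter (6,1) at t=0.6120 ← occupied
  → r_5 = 0.6120

ranges = [3.1600, 1.6228, 0.4850, 0.4348, 0.6120]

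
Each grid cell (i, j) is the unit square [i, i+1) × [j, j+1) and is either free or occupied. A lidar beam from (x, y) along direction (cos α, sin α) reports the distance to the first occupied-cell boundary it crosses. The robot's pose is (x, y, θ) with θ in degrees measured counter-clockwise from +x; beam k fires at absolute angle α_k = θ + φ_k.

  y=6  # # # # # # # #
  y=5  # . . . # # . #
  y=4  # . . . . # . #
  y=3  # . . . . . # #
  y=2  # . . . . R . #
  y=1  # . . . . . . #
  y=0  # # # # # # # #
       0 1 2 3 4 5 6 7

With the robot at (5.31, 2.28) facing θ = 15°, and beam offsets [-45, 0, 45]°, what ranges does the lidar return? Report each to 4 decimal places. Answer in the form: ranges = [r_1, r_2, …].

beam 1: φ=-45°, α=330°
  d=(0.8660,-0.5000)  start (5,2)  tX=0.7967 tY=0.5600  stride 1/|dx|=1.1547 1/|dy|=2.0000
    cross y-line → (5,1), t=0.5600
    cross x-line → (6,1), t=0.7967
    cross x-line → (7,1), t=1.9514 (wall)
  → r_1 = 1.9514
beam 2: φ=0°, α=15°
  d=(0.9659,0.2588)  start (5,2)  tX=0.7143 tY=2.7819  stride 1/|dx|=1.0353 1/|dy|=3.8637
    cross x-line → (6,2), t=0.7143
    cross x-line → (7,2), t=1.7496 (wall)
  → r_2 = 1.7496
beam 3: φ=45°, α=60°
  d=(0.5000,0.8660)  start (5,2)  tX=1.3800 tY=0.8314  stride 1/|dx|=2.0000 1/|dy|=1.1547
    cross y-line → (5,3), t=0.8314
    cross x-line → (6,3), t=1.3800 (wall)
  → r_3 = 1.3800

ranges = [1.9514, 1.7496, 1.3800]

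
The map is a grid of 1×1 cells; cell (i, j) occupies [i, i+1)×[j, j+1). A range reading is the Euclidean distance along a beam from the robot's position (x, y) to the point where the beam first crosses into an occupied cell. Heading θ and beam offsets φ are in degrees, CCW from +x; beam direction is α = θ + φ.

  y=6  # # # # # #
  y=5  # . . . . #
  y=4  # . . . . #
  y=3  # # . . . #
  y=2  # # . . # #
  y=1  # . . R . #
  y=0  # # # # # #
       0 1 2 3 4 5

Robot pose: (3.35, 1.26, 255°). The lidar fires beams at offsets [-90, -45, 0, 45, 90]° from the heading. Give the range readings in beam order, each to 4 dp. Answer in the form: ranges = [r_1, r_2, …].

ranges = [2.4329, 0.5200, 0.2692, 0.3002, 1.0046]

beam 1: φ=-90°, α=165°
  dir = (cos 165°, sin 165°) = (-0.9659, 0.2588); from cell (3,1)
  next x-line at t=0.3623, next y-line at t=2.8591; Δt_x=1.0353, Δt_y=3.8637
    x: enter (2,1) at t=0.3623
    x: enter (1,1) at t=1.3976
    x: enter (0,1) at t=2.4329 ← occupied
  → r_1 = 2.4329
beam 2: φ=-45°, α=210°
  dir = (cos 210°, sin 210°) = (-0.8660, -0.5000); from cell (3,1)
  next x-line at t=0.4041, next y-line at t=0.5200; Δt_x=1.1547, Δt_y=2.0000
    x: enter (2,1) at t=0.4041
    y: enter (2,0) at t=0.5200 ← occupied
  → r_2 = 0.5200
beam 3: φ=0°, α=255°
  dir = (cos 255°, sin 255°) = (-0.2588, -0.9659); from cell (3,1)
  next x-line at t=1.3523, next y-line at t=0.2692; Δt_x=3.8637, Δt_y=1.0353
    y: enter (3,0) at t=0.2692 ← occupied
  → r_3 = 0.2692
beam 4: φ=45°, α=300°
  dir = (cos 300°, sin 300°) = (0.5000, -0.8660); from cell (3,1)
  next x-line at t=1.3000, next y-line at t=0.3002; Δt_x=2.0000, Δt_y=1.1547
    y: enter (3,0) at t=0.3002 ← occupied
  → r_4 = 0.3002
beam 5: φ=90°, α=345°
  dir = (cos 345°, sin 345°) = (0.9659, -0.2588); from cell (3,1)
  next x-line at t=0.6729, next y-line at t=1.0046; Δt_x=1.0353, Δt_y=3.8637
    x: enter (4,1) at t=0.6729
    y: enter (4,0) at t=1.0046 ← occupied
  → r_5 = 1.0046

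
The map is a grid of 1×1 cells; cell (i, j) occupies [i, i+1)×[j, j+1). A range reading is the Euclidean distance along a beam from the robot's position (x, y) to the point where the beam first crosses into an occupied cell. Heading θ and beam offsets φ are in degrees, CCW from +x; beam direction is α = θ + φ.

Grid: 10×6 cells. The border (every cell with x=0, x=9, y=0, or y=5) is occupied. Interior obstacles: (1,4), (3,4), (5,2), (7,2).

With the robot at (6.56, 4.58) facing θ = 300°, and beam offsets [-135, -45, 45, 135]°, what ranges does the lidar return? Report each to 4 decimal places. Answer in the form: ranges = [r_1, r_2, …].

ranges = [1.6228, 2.1637, 2.5261, 0.4348]

beam 1: φ=-135°, α=165°
  direction (-0.9659, 0.2588); cell (6,4); t to first gridline: x 0.5798, y 1.6228 (then +1.0353 / +3.8637)
    (5,4) via x @ 0.5798
    (4,4) via x @ 1.6150
    (4,5) via y @ 1.6228  # hit
  → r_1 = 1.6228
beam 2: φ=-45°, α=255°
  direction (-0.2588, -0.9659); cell (6,4); t to first gridline: x 2.1637, y 0.6005 (then +3.8637 / +1.0353)
    (6,3) via y @ 0.6005
    (6,2) via y @ 1.6357
    (5,2) via x @ 2.1637  # hit
  → r_2 = 2.1637
beam 3: φ=45°, α=345°
  direction (0.9659, -0.2588); cell (6,4); t to first gridline: x 0.4555, y 2.2409 (then +1.0353 / +3.8637)
    (7,4) via x @ 0.4555
    (8,4) via x @ 1.4908
    (8,3) via y @ 2.2409
    (9,3) via x @ 2.5261  # hit
  → r_3 = 2.5261
beam 4: φ=135°, α=75°
  direction (0.2588, 0.9659); cell (6,4); t to first gridline: x 1.7000, y 0.4348 (then +3.8637 / +1.0353)
    (6,5) via y @ 0.4348  # hit
  → r_4 = 0.4348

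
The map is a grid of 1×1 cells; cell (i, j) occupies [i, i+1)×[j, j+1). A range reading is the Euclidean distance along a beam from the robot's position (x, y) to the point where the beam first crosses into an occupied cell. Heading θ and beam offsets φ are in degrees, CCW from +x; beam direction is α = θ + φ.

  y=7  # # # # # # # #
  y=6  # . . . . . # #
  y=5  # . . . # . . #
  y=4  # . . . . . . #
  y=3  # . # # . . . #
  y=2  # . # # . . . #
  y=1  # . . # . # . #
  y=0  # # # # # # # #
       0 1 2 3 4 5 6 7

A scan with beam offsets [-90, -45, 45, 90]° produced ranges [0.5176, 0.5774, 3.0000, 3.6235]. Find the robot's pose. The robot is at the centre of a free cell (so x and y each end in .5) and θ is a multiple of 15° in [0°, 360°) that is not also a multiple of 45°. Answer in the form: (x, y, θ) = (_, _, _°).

The pose lattice has 28·16 = 448 candidates. Test each by forward raycasting.
  (1.5, 1.5, 105°): beam 1 = 1.5529 ≠ 0.5176 ✗
  (5.5, 2.5, 300°): beam 1 = 1.7321 ≠ 0.5176 ✗
  (5.5, 2.5, 285°): beam 1 = 1.5529 ≠ 0.5176 ✗
  (6.5, 3.5, 15°): beam 1 = 1.9319 ≠ 0.5176 ✗
  …
  (6.5, 5.5, 165°): r_1=0.5176, r_2=0.5774, r_3=3.0000, r_4=3.6235 — all match ✓
No second candidate reproduces the full scan.

(x, y, θ) = (6.5, 5.5, 165°)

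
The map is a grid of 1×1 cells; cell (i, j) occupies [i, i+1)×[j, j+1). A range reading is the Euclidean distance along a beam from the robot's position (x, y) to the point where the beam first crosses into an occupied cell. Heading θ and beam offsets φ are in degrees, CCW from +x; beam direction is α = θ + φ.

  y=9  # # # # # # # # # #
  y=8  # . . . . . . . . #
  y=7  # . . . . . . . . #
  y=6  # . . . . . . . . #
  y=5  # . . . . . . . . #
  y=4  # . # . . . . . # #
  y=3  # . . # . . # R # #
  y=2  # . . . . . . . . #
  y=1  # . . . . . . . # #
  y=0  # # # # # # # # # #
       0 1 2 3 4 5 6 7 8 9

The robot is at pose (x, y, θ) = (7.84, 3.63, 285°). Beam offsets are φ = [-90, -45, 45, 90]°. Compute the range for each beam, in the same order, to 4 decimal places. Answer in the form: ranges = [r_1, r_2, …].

beam 1: φ=-90°, α=195°
  dir = (cos 195°, sin 195°) = (-0.9659, -0.2588); from cell (7,3)
  next x-line at t=0.8696, next y-line at t=2.4341; Δt_x=1.0353, Δt_y=3.8637
    x: enter (6,3) at t=0.8696 ← occupied
  → r_1 = 0.8696
beam 2: φ=-45°, α=240°
  dir = (cos 240°, sin 240°) = (-0.5000, -0.8660); from cell (7,3)
  next x-line at t=1.6800, next y-line at t=0.7275; Δt_x=2.0000, Δt_y=1.1547
    y: enter (7,2) at t=0.7275
    x: enter (6,2) at t=1.6800
    y: enter (6,1) at t=1.8822
    y: enter (6,0) at t=3.0369 ← occupied
  → r_2 = 3.0369
beam 3: φ=45°, α=330°
  dir = (cos 330°, sin 330°) = (0.8660, -0.5000); from cell (7,3)
  next x-line at t=0.1848, next y-line at t=1.2600; Δt_x=1.1547, Δt_y=2.0000
    x: enter (8,3) at t=0.1848 ← occupied
  → r_3 = 0.1848
beam 4: φ=90°, α=15°
  dir = (cos 15°, sin 15°) = (0.9659, 0.2588); from cell (7,3)
  next x-line at t=0.1656, next y-line at t=1.4296; Δt_x=1.0353, Δt_y=3.8637
    x: enter (8,3) at t=0.1656 ← occupied
  → r_4 = 0.1656

ranges = [0.8696, 3.0369, 0.1848, 0.1656]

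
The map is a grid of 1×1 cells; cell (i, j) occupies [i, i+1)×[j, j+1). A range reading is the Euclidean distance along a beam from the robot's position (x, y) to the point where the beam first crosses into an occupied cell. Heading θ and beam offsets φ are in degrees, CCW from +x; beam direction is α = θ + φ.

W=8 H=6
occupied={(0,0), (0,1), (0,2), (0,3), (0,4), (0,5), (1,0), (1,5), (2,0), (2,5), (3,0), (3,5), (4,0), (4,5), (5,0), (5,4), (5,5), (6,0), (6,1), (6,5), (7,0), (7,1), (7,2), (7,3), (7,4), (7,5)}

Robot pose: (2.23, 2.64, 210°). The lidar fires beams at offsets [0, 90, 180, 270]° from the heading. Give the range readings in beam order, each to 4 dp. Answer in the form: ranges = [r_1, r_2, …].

ranges = [1.4203, 1.8937, 3.1985, 2.4600]

beam 1: φ=0°, α=210°
  direction (-0.8660, -0.5000); cell (2,2); t to first gridline: x 0.2656, y 1.2800 (then +1.1547 / +2.0000)
    (1,2) via x @ 0.2656
    (1,1) via y @ 1.2800
    (0,1) via x @ 1.4203  # hit
  → r_1 = 1.4203
beam 2: φ=90°, α=300°
  direction (0.5000, -0.8660); cell (2,2); t to first gridline: x 1.5400, y 0.7390 (then +2.0000 / +1.1547)
    (2,1) via y @ 0.7390
    (3,1) via x @ 1.5400
    (3,0) via y @ 1.8937  # hit
  → r_2 = 1.8937
beam 3: φ=180°, α=30°
  direction (0.8660, 0.5000); cell (2,2); t to first gridline: x 0.8891, y 0.7200 (then +1.1547 / +2.0000)
    (2,3) via y @ 0.7200
    (3,3) via x @ 0.8891
    (4,3) via x @ 2.0438
    (4,4) via y @ 2.7200
    (5,4) via x @ 3.1985  # hit
  → r_3 = 3.1985
beam 4: φ=270°, α=120°
  direction (-0.5000, 0.8660); cell (2,2); t to first gridline: x 0.4600, y 0.4157 (then +2.0000 / +1.1547)
    (2,3) via y @ 0.4157
    (1,3) via x @ 0.4600
    (1,4) via y @ 1.5704
    (0,4) via x @ 2.4600  # hit
  → r_4 = 2.4600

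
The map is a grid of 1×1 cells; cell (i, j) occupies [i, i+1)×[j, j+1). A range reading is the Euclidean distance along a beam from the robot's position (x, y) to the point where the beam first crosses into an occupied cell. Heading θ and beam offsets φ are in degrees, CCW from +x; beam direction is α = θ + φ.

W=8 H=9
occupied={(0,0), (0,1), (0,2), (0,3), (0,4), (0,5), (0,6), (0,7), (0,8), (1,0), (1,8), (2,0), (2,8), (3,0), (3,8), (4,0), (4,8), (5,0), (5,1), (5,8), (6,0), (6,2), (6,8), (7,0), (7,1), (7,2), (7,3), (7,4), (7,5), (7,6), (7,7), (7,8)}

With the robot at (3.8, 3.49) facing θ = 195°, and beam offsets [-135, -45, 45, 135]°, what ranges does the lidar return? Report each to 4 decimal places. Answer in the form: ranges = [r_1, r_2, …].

ranges = [5.2077, 3.2332, 2.8752, 2.5403]

beam 1: φ=-135°, α=60°
  d=(0.5000,0.8660)  start (3,3)  tX=0.4000 tY=0.5889  stride 1/|dx|=2.0000 1/|dy|=1.1547
    cross x-line → (4,3), t=0.4000
    cross y-line → (4,4), t=0.5889
    cross y-line → (4,5), t=1.7436
    cross x-line → (5,5), t=2.4000
    cross y-line → (5,6), t=2.8983
    cross y-line → (5,7), t=4.0530
    cross x-line → (6,7), t=4.4000
    cross y-line → (6,8), t=5.2077 (wall)
  → r_1 = 5.2077
beam 2: φ=-45°, α=150°
  d=(-0.8660,0.5000)  start (3,3)  tX=0.9238 tY=1.0200  stride 1/|dx|=1.1547 1/|dy|=2.0000
    cross x-line → (2,3), t=0.9238
    cross y-line → (2,4), t=1.0200
    cross x-line → (1,4), t=2.0785
    cross y-line → (1,5), t=3.0200
    cross x-line → (0,5), t=3.2332 (wall)
  → r_2 = 3.2332
beam 3: φ=45°, α=240°
  d=(-0.5000,-0.8660)  start (3,3)  tX=1.6000 tY=0.5658  stride 1/|dx|=2.0000 1/|dy|=1.1547
    cross y-line → (3,2), t=0.5658
    cross x-line → (2,2), t=1.6000
    cross y-line → (2,1), t=1.7205
    cross y-line → (2,0), t=2.8752 (wall)
  → r_3 = 2.8752
beam 4: φ=135°, α=330°
  d=(0.8660,-0.5000)  start (3,3)  tX=0.2309 tY=0.9800  stride 1/|dx|=1.1547 1/|dy|=2.0000
    cross x-line → (4,3), t=0.2309
    cross y-line → (4,2), t=0.9800
    cross x-line → (5,2), t=1.3856
    cross x-line → (6,2), t=2.5403 (wall)
  → r_4 = 2.5403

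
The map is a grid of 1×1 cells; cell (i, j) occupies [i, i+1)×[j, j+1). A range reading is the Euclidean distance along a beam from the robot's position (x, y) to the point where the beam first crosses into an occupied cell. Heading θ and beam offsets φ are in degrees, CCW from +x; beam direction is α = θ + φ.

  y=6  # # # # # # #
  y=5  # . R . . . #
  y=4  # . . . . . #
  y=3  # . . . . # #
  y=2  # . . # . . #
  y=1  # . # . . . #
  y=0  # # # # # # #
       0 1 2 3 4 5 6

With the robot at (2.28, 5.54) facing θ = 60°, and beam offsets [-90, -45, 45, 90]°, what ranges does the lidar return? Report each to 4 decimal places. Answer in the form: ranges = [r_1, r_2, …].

beam 1: φ=-90°, α=330°
  dir = (cos 330°, sin 330°) = (0.8660, -0.5000); from cell (2,5)
  next x-line at t=0.8314, next y-line at t=1.0800; Δt_x=1.1547, Δt_y=2.0000
    x: enter (3,5) at t=0.8314
    y: enter (3,4) at t=1.0800
    x: enter (4,4) at t=1.9861
    y: enter (4,3) at t=3.0800
    x: enter (5,3) at t=3.1408 ← occupied
  → r_1 = 3.1408
beam 2: φ=-45°, α=15°
  dir = (cos 15°, sin 15°) = (0.9659, 0.2588); from cell (2,5)
  next x-line at t=0.7454, next y-line at t=1.7773; Δt_x=1.0353, Δt_y=3.8637
    x: enter (3,5) at t=0.7454
    y: enter (3,6) at t=1.7773 ← occupied
  → r_2 = 1.7773
beam 3: φ=45°, α=105°
  dir = (cos 105°, sin 105°) = (-0.2588, 0.9659); from cell (2,5)
  next x-line at t=1.0818, next y-line at t=0.4762; Δt_x=3.8637, Δt_y=1.0353
    y: enter (2,6) at t=0.4762 ← occupied
  → r_3 = 0.4762
beam 4: φ=90°, α=150°
  dir = (cos 150°, sin 150°) = (-0.8660, 0.5000); from cell (2,5)
  next x-line at t=0.3233, next y-line at t=0.9200; Δt_x=1.1547, Δt_y=2.0000
    x: enter (1,5) at t=0.3233
    y: enter (1,6) at t=0.9200 ← occupied
  → r_4 = 0.9200

ranges = [3.1408, 1.7773, 0.4762, 0.9200]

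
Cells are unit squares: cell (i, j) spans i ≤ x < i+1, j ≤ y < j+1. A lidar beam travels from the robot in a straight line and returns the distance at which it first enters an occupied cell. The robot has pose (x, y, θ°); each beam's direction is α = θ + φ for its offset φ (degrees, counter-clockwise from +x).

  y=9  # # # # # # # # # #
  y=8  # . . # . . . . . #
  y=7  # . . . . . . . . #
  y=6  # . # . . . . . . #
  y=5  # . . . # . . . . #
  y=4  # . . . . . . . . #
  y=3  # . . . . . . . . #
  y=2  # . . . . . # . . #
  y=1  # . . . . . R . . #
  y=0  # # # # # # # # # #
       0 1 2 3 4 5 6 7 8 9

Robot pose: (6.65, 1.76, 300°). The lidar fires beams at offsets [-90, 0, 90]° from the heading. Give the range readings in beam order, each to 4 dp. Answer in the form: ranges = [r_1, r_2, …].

ranges = [1.5200, 0.8776, 2.7135]

beam 1: φ=-90°, α=210°
  dir = (cos 210°, sin 210°) = (-0.8660, -0.5000); from cell (6,1)
  next x-line at t=0.7506, next y-line at t=1.5200; Δt_x=1.1547, Δt_y=2.0000
    x: enter (5,1) at t=0.7506
    y: enter (5,0) at t=1.5200 ← occupied
  → r_1 = 1.5200
beam 2: φ=0°, α=300°
  dir = (cos 300°, sin 300°) = (0.5000, -0.8660); from cell (6,1)
  next x-line at t=0.7000, next y-line at t=0.8776; Δt_x=2.0000, Δt_y=1.1547
    x: enter (7,1) at t=0.7000
    y: enter (7,0) at t=0.8776 ← occupied
  → r_2 = 0.8776
beam 3: φ=90°, α=30°
  dir = (cos 30°, sin 30°) = (0.8660, 0.5000); from cell (6,1)
  next x-line at t=0.4041, next y-line at t=0.4800; Δt_x=1.1547, Δt_y=2.0000
    x: enter (7,1) at t=0.4041
    y: enter (7,2) at t=0.4800
    x: enter (8,2) at t=1.5588
    y: enter (8,3) at t=2.4800
    x: enter (9,3) at t=2.7135 ← occupied
  → r_3 = 2.7135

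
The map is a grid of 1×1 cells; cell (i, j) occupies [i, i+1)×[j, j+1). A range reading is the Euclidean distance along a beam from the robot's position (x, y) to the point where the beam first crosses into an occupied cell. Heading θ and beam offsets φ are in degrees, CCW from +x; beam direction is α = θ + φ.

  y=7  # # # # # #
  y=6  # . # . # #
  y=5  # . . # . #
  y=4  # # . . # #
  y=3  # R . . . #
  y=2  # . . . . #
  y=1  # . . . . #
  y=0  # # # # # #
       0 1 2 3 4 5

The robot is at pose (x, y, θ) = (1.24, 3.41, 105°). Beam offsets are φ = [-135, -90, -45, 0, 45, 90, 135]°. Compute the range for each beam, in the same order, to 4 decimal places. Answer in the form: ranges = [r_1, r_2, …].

ranges = [4.3417, 2.8574, 0.6813, 0.6108, 0.2771, 0.2485, 0.4800]

beam 1: φ=-135°, α=330°
  dir = (cos 330°, sin 330°) = (0.8660, -0.5000); from cell (1,3)
  next x-line at t=0.8776, next y-line at t=0.8200; Δt_x=1.1547, Δt_y=2.0000
    y: enter (1,2) at t=0.8200
    x: enter (2,2) at t=0.8776
    x: enter (3,2) at t=2.0323
    y: enter (3,1) at t=2.8200
    x: enter (4,1) at t=3.1870
    x: enter (5,1) at t=4.3417 ← occupied
  → r_1 = 4.3417
beam 2: φ=-90°, α=15°
  dir = (cos 15°, sin 15°) = (0.9659, 0.2588); from cell (1,3)
  next x-line at t=0.7868, next y-line at t=2.2796; Δt_x=1.0353, Δt_y=3.8637
    x: enter (2,3) at t=0.7868
    x: enter (3,3) at t=1.8221
    y: enter (3,4) at t=2.2796
    x: enter (4,4) at t=2.8574 ← occupied
  → r_2 = 2.8574
beam 3: φ=-45°, α=60°
  dir = (cos 60°, sin 60°) = (0.5000, 0.8660); from cell (1,3)
  next x-line at t=1.5200, next y-line at t=0.6813; Δt_x=2.0000, Δt_y=1.1547
    y: enter (1,4) at t=0.6813 ← occupied
  → r_3 = 0.6813
beam 4: φ=0°, α=105°
  dir = (cos 105°, sin 105°) = (-0.2588, 0.9659); from cell (1,3)
  next x-line at t=0.9273, next y-line at t=0.6108; Δt_x=3.8637, Δt_y=1.0353
    y: enter (1,4) at t=0.6108 ← occupied
  → r_4 = 0.6108
beam 5: φ=45°, α=150°
  dir = (cos 150°, sin 150°) = (-0.8660, 0.5000); from cell (1,3)
  next x-line at t=0.2771, next y-line at t=1.1800; Δt_x=1.1547, Δt_y=2.0000
    x: enter (0,3) at t=0.2771 ← occupied
  → r_5 = 0.2771
beam 6: φ=90°, α=195°
  dir = (cos 195°, sin 195°) = (-0.9659, -0.2588); from cell (1,3)
  next x-line at t=0.2485, next y-line at t=1.5841; Δt_x=1.0353, Δt_y=3.8637
    x: enter (0,3) at t=0.2485 ← occupied
  → r_6 = 0.2485
beam 7: φ=135°, α=240°
  dir = (cos 240°, sin 240°) = (-0.5000, -0.8660); from cell (1,3)
  next x-line at t=0.4800, next y-line at t=0.4734; Δt_x=2.0000, Δt_y=1.1547
    y: enter (1,2) at t=0.4734
    x: enter (0,2) at t=0.4800 ← occupied
  → r_7 = 0.4800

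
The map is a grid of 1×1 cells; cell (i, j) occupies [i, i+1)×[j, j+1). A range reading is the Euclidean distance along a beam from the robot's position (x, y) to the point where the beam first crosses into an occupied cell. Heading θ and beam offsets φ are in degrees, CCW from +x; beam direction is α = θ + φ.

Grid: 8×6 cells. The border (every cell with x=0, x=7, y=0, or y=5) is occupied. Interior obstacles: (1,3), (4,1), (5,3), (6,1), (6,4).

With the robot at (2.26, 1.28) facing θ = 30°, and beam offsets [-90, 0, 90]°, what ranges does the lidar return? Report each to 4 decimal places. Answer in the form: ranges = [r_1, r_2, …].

ranges = [0.3233, 3.4400, 1.9861]

beam 1: φ=-90°, α=300°
  dir = (cos 300°, sin 300°) = (0.5000, -0.8660); from cell (2,1)
  next x-line at t=1.4800, next y-line at t=0.3233; Δt_x=2.0000, Δt_y=1.1547
    y: enter (2,0) at t=0.3233 ← occupied
  → r_1 = 0.3233
beam 2: φ=0°, α=30°
  dir = (cos 30°, sin 30°) = (0.8660, 0.5000); from cell (2,1)
  next x-line at t=0.8545, next y-line at t=1.4400; Δt_x=1.1547, Δt_y=2.0000
    x: enter (3,1) at t=0.8545
    y: enter (3,2) at t=1.4400
    x: enter (4,2) at t=2.0092
    x: enter (5,2) at t=3.1639
    y: enter (5,3) at t=3.4400 ← occupied
  → r_2 = 3.4400
beam 3: φ=90°, α=120°
  dir = (cos 120°, sin 120°) = (-0.5000, 0.8660); from cell (2,1)
  next x-line at t=0.5200, next y-line at t=0.8314; Δt_x=2.0000, Δt_y=1.1547
    x: enter (1,1) at t=0.5200
    y: enter (1,2) at t=0.8314
    y: enter (1,3) at t=1.9861 ← occupied
  → r_3 = 1.9861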